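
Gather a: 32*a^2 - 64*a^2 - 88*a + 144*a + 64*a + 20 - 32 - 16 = -32*a^2 + 120*a - 28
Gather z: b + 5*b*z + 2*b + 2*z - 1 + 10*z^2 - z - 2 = 3*b + 10*z^2 + z*(5*b + 1) - 3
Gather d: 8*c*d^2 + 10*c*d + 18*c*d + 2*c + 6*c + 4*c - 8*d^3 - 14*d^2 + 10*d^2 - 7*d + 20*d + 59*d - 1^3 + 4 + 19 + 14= 12*c - 8*d^3 + d^2*(8*c - 4) + d*(28*c + 72) + 36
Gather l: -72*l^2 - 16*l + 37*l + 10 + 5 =-72*l^2 + 21*l + 15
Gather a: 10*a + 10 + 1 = 10*a + 11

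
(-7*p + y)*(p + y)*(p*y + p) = -7*p^3*y - 7*p^3 - 6*p^2*y^2 - 6*p^2*y + p*y^3 + p*y^2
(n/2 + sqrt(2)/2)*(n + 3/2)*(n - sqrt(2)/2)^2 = n^4/2 + 3*n^3/4 - 3*n^2/4 - 9*n/8 + sqrt(2)*n/4 + 3*sqrt(2)/8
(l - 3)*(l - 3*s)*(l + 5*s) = l^3 + 2*l^2*s - 3*l^2 - 15*l*s^2 - 6*l*s + 45*s^2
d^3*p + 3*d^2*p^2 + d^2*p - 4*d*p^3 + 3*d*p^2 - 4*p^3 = (d - p)*(d + 4*p)*(d*p + p)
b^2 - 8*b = b*(b - 8)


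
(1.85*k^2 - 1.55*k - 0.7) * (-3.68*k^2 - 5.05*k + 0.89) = -6.808*k^4 - 3.6385*k^3 + 12.05*k^2 + 2.1555*k - 0.623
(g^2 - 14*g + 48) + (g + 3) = g^2 - 13*g + 51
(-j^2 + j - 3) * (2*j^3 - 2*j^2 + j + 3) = -2*j^5 + 4*j^4 - 9*j^3 + 4*j^2 - 9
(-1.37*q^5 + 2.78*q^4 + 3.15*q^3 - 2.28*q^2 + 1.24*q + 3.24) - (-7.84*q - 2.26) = -1.37*q^5 + 2.78*q^4 + 3.15*q^3 - 2.28*q^2 + 9.08*q + 5.5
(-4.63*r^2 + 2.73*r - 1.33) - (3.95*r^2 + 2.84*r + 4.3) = -8.58*r^2 - 0.11*r - 5.63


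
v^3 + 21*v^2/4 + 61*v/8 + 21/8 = (v + 1/2)*(v + 7/4)*(v + 3)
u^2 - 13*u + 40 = (u - 8)*(u - 5)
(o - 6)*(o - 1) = o^2 - 7*o + 6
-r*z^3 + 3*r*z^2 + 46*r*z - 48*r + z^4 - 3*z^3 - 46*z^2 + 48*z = (-r + z)*(z - 8)*(z - 1)*(z + 6)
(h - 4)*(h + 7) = h^2 + 3*h - 28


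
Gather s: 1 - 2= -1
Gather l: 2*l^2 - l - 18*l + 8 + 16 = 2*l^2 - 19*l + 24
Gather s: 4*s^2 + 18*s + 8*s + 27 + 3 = 4*s^2 + 26*s + 30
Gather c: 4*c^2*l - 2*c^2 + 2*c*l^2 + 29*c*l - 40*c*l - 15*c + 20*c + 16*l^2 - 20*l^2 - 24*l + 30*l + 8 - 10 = c^2*(4*l - 2) + c*(2*l^2 - 11*l + 5) - 4*l^2 + 6*l - 2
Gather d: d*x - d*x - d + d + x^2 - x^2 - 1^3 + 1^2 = 0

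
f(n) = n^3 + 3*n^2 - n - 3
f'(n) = 3*n^2 + 6*n - 1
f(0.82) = -1.25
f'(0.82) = 5.94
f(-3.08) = -0.68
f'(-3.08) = 8.98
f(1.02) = 0.16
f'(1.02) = 8.24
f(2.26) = 21.61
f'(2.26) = 27.88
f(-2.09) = 3.06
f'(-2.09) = -0.44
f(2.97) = 46.69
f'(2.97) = 43.28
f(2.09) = 17.14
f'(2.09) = 24.64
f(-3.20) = -1.85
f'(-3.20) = 10.52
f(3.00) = 48.00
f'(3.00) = 44.00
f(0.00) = -3.00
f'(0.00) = -1.00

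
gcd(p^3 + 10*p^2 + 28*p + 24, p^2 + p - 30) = p + 6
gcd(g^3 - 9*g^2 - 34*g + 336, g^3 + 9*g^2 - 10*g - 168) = g + 6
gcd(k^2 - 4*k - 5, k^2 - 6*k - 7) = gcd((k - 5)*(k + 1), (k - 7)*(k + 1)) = k + 1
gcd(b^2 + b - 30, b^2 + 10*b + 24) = b + 6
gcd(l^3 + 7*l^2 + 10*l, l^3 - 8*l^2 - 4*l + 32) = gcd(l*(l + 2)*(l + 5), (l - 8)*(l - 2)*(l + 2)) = l + 2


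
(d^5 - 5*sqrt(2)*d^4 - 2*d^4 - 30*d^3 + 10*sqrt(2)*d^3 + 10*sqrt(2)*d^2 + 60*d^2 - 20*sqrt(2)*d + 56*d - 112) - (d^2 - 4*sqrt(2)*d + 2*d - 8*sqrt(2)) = d^5 - 5*sqrt(2)*d^4 - 2*d^4 - 30*d^3 + 10*sqrt(2)*d^3 + 10*sqrt(2)*d^2 + 59*d^2 - 16*sqrt(2)*d + 54*d - 112 + 8*sqrt(2)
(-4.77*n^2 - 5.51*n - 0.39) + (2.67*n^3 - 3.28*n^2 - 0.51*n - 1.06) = 2.67*n^3 - 8.05*n^2 - 6.02*n - 1.45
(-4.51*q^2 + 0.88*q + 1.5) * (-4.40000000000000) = 19.844*q^2 - 3.872*q - 6.6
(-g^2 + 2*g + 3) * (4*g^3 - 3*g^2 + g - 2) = -4*g^5 + 11*g^4 + 5*g^3 - 5*g^2 - g - 6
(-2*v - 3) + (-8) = -2*v - 11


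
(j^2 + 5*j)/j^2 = (j + 5)/j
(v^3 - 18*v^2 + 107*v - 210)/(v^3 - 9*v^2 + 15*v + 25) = (v^2 - 13*v + 42)/(v^2 - 4*v - 5)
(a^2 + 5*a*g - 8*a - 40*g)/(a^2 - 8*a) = (a + 5*g)/a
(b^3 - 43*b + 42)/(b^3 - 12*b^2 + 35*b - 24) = (b^2 + b - 42)/(b^2 - 11*b + 24)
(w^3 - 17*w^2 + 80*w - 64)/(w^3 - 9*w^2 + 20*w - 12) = (w^2 - 16*w + 64)/(w^2 - 8*w + 12)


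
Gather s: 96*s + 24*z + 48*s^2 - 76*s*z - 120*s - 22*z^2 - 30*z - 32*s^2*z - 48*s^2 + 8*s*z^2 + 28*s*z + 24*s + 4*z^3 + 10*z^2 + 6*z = -32*s^2*z + s*(8*z^2 - 48*z) + 4*z^3 - 12*z^2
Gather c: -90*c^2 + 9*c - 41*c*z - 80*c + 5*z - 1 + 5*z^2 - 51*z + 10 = -90*c^2 + c*(-41*z - 71) + 5*z^2 - 46*z + 9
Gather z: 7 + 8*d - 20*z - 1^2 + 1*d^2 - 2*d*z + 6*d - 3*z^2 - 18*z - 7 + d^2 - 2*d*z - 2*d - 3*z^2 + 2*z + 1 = 2*d^2 + 12*d - 6*z^2 + z*(-4*d - 36)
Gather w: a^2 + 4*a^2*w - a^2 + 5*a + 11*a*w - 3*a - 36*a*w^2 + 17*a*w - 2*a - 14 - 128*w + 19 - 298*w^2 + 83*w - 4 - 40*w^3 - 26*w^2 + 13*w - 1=-40*w^3 + w^2*(-36*a - 324) + w*(4*a^2 + 28*a - 32)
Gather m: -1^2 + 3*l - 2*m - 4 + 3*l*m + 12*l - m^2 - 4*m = 15*l - m^2 + m*(3*l - 6) - 5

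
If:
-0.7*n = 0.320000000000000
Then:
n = -0.46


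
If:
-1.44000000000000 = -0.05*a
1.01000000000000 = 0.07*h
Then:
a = 28.80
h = 14.43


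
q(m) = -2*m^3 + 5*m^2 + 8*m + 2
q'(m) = -6*m^2 + 10*m + 8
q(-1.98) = 21.29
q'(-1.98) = -35.32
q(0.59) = 8.05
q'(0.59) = 11.81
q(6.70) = -321.48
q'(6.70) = -194.34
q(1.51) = 18.59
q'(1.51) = 9.42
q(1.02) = 13.24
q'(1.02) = 11.96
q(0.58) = 7.93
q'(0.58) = 11.78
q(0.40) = 5.87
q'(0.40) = 11.04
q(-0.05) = 1.61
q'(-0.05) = 7.48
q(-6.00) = 566.00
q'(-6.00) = -268.00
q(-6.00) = 566.00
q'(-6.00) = -268.00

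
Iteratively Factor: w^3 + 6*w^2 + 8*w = (w + 2)*(w^2 + 4*w) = w*(w + 2)*(w + 4)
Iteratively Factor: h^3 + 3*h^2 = (h)*(h^2 + 3*h) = h*(h + 3)*(h)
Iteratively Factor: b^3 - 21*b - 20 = (b - 5)*(b^2 + 5*b + 4) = (b - 5)*(b + 4)*(b + 1)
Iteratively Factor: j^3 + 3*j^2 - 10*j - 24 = (j + 4)*(j^2 - j - 6) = (j + 2)*(j + 4)*(j - 3)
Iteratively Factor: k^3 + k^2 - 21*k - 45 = (k - 5)*(k^2 + 6*k + 9) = (k - 5)*(k + 3)*(k + 3)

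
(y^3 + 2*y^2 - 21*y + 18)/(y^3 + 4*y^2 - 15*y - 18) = (y - 1)/(y + 1)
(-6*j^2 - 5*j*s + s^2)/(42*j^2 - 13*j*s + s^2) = (j + s)/(-7*j + s)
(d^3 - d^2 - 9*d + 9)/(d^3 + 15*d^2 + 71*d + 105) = (d^2 - 4*d + 3)/(d^2 + 12*d + 35)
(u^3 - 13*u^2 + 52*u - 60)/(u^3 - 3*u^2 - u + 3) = (u^3 - 13*u^2 + 52*u - 60)/(u^3 - 3*u^2 - u + 3)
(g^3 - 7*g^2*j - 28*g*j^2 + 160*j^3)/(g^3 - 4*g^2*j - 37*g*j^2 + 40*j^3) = (g - 4*j)/(g - j)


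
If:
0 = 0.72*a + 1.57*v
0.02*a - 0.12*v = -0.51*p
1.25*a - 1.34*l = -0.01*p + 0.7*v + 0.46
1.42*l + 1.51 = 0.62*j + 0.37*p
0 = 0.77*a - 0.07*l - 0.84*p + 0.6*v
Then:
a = -0.04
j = 1.53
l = -0.40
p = 0.01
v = 0.02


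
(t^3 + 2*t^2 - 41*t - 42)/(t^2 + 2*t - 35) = (t^2 - 5*t - 6)/(t - 5)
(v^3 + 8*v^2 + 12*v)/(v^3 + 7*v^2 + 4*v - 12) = v/(v - 1)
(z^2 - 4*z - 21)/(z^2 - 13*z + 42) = (z + 3)/(z - 6)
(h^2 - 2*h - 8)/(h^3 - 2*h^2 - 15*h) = (-h^2 + 2*h + 8)/(h*(-h^2 + 2*h + 15))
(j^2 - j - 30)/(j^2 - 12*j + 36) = (j + 5)/(j - 6)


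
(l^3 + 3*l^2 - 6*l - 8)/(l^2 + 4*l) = l - 1 - 2/l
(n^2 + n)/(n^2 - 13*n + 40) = n*(n + 1)/(n^2 - 13*n + 40)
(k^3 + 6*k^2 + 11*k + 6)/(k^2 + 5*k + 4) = (k^2 + 5*k + 6)/(k + 4)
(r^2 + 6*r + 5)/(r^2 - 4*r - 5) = (r + 5)/(r - 5)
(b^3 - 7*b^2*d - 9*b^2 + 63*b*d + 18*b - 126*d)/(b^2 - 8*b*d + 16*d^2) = (b^3 - 7*b^2*d - 9*b^2 + 63*b*d + 18*b - 126*d)/(b^2 - 8*b*d + 16*d^2)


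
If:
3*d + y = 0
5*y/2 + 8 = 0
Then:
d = 16/15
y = -16/5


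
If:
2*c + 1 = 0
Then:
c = -1/2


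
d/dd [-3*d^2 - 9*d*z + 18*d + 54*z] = -6*d - 9*z + 18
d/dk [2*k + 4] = 2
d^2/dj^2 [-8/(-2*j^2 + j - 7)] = 16*(-4*j^2 + 2*j + (4*j - 1)^2 - 14)/(2*j^2 - j + 7)^3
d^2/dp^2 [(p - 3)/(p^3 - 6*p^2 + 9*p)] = 6*(p^2 - 3*p + 3)/(p^3*(p^3 - 9*p^2 + 27*p - 27))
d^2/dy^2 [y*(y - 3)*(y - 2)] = 6*y - 10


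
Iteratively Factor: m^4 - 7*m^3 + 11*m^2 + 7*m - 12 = (m - 3)*(m^3 - 4*m^2 - m + 4) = (m - 3)*(m - 1)*(m^2 - 3*m - 4) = (m - 4)*(m - 3)*(m - 1)*(m + 1)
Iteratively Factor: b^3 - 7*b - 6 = (b + 2)*(b^2 - 2*b - 3) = (b + 1)*(b + 2)*(b - 3)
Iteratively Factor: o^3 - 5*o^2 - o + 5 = (o - 5)*(o^2 - 1) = (o - 5)*(o - 1)*(o + 1)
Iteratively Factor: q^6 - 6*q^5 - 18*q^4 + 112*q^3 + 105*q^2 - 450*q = (q)*(q^5 - 6*q^4 - 18*q^3 + 112*q^2 + 105*q - 450) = q*(q + 3)*(q^4 - 9*q^3 + 9*q^2 + 85*q - 150) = q*(q - 5)*(q + 3)*(q^3 - 4*q^2 - 11*q + 30) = q*(q - 5)*(q + 3)^2*(q^2 - 7*q + 10) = q*(q - 5)*(q - 2)*(q + 3)^2*(q - 5)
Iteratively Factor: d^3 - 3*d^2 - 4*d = (d - 4)*(d^2 + d) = (d - 4)*(d + 1)*(d)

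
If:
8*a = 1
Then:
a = 1/8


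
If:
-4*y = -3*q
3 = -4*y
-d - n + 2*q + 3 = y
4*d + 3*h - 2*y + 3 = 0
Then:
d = 7/4 - n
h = 4*n/3 - 23/6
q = -1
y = -3/4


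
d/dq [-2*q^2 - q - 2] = -4*q - 1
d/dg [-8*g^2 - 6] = -16*g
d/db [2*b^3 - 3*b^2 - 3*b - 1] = 6*b^2 - 6*b - 3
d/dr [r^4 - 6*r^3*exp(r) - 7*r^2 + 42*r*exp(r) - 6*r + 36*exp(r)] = -6*r^3*exp(r) + 4*r^3 - 18*r^2*exp(r) + 42*r*exp(r) - 14*r + 78*exp(r) - 6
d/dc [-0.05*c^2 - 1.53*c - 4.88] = -0.1*c - 1.53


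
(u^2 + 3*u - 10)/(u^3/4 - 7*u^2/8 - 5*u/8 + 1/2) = 8*(u^2 + 3*u - 10)/(2*u^3 - 7*u^2 - 5*u + 4)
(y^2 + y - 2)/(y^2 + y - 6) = (y^2 + y - 2)/(y^2 + y - 6)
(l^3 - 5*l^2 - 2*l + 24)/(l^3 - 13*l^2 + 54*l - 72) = (l + 2)/(l - 6)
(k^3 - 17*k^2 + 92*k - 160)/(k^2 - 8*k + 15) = (k^2 - 12*k + 32)/(k - 3)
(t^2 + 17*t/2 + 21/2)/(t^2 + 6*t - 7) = (t + 3/2)/(t - 1)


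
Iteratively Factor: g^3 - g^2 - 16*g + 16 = (g - 1)*(g^2 - 16) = (g - 1)*(g + 4)*(g - 4)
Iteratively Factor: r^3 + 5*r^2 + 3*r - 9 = (r - 1)*(r^2 + 6*r + 9) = (r - 1)*(r + 3)*(r + 3)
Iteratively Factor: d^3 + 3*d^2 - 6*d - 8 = (d + 1)*(d^2 + 2*d - 8) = (d + 1)*(d + 4)*(d - 2)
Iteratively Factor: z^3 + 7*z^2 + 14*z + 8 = (z + 4)*(z^2 + 3*z + 2) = (z + 2)*(z + 4)*(z + 1)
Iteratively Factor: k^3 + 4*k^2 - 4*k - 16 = (k + 4)*(k^2 - 4) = (k - 2)*(k + 4)*(k + 2)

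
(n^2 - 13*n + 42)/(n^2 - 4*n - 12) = (n - 7)/(n + 2)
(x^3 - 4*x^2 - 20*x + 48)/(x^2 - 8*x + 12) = x + 4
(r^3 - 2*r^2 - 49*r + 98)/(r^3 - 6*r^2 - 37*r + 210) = (r^2 + 5*r - 14)/(r^2 + r - 30)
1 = 1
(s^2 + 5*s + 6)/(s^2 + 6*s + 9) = (s + 2)/(s + 3)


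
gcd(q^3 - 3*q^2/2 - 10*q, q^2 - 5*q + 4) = q - 4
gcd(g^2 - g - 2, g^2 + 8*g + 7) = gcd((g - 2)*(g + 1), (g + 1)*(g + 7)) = g + 1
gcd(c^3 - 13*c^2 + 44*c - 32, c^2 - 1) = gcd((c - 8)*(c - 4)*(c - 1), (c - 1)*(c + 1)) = c - 1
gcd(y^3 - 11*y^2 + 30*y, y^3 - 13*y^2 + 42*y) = y^2 - 6*y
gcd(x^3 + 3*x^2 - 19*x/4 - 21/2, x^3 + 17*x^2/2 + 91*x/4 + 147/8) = x^2 + 5*x + 21/4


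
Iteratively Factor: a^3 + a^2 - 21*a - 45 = (a - 5)*(a^2 + 6*a + 9) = (a - 5)*(a + 3)*(a + 3)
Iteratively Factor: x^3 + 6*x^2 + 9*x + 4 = (x + 4)*(x^2 + 2*x + 1) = (x + 1)*(x + 4)*(x + 1)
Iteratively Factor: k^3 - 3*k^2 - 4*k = (k)*(k^2 - 3*k - 4) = k*(k + 1)*(k - 4)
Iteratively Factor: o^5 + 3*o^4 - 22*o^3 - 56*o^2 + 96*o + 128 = (o + 4)*(o^4 - o^3 - 18*o^2 + 16*o + 32) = (o + 1)*(o + 4)*(o^3 - 2*o^2 - 16*o + 32) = (o - 4)*(o + 1)*(o + 4)*(o^2 + 2*o - 8) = (o - 4)*(o - 2)*(o + 1)*(o + 4)*(o + 4)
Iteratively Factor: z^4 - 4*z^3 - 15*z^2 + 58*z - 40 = (z - 5)*(z^3 + z^2 - 10*z + 8) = (z - 5)*(z + 4)*(z^2 - 3*z + 2) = (z - 5)*(z - 2)*(z + 4)*(z - 1)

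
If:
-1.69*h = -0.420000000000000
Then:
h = 0.25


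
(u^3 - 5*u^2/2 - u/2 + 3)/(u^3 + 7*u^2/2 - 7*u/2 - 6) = (u - 2)/(u + 4)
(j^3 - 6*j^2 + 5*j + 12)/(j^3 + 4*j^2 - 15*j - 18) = (j - 4)/(j + 6)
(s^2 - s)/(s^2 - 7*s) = (s - 1)/(s - 7)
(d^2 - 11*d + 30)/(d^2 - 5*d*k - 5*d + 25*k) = (d - 6)/(d - 5*k)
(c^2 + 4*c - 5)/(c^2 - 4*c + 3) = (c + 5)/(c - 3)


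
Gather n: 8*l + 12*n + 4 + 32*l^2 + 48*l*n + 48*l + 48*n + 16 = 32*l^2 + 56*l + n*(48*l + 60) + 20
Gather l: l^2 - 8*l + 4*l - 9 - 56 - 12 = l^2 - 4*l - 77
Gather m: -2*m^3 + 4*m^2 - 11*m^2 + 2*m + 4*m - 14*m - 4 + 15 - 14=-2*m^3 - 7*m^2 - 8*m - 3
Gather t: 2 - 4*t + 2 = 4 - 4*t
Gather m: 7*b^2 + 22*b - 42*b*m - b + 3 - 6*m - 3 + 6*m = 7*b^2 - 42*b*m + 21*b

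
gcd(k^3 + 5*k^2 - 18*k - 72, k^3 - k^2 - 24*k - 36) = k + 3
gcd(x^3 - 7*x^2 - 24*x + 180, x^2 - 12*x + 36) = x^2 - 12*x + 36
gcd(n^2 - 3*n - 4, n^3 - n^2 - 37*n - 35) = n + 1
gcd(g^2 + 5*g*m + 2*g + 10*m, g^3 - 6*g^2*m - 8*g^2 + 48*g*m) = 1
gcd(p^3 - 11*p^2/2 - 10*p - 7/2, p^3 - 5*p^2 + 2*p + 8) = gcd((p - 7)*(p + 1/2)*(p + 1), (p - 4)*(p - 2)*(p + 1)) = p + 1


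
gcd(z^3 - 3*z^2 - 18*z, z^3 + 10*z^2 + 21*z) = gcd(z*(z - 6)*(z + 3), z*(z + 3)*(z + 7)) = z^2 + 3*z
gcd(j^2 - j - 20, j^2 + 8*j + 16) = j + 4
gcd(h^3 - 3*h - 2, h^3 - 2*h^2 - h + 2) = h^2 - h - 2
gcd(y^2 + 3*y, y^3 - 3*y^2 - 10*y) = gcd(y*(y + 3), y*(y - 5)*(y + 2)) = y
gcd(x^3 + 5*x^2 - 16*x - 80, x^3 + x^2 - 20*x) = x^2 + x - 20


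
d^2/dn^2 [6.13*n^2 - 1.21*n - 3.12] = 12.2600000000000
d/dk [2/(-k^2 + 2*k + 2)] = 4*(k - 1)/(-k^2 + 2*k + 2)^2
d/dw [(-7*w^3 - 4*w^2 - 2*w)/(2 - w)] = 2*(7*w^3 - 19*w^2 - 8*w - 2)/(w^2 - 4*w + 4)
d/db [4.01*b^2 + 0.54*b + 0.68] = 8.02*b + 0.54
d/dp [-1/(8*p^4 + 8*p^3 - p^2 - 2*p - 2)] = 2*(16*p^3 + 12*p^2 - p - 1)/(-8*p^4 - 8*p^3 + p^2 + 2*p + 2)^2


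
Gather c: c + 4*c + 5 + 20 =5*c + 25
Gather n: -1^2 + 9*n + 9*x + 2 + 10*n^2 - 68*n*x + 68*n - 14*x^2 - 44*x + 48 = 10*n^2 + n*(77 - 68*x) - 14*x^2 - 35*x + 49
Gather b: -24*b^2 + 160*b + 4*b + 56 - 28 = -24*b^2 + 164*b + 28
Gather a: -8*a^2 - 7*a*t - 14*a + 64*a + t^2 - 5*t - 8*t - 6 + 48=-8*a^2 + a*(50 - 7*t) + t^2 - 13*t + 42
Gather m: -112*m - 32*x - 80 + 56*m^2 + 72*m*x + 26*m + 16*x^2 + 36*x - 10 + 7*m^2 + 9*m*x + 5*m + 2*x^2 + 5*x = 63*m^2 + m*(81*x - 81) + 18*x^2 + 9*x - 90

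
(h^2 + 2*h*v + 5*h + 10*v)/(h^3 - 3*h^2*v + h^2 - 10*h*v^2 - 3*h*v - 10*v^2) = (-h - 5)/(-h^2 + 5*h*v - h + 5*v)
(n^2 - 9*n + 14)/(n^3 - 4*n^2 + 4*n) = (n - 7)/(n*(n - 2))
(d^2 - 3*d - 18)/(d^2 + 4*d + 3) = (d - 6)/(d + 1)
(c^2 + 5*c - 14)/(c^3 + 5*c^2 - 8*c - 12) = (c + 7)/(c^2 + 7*c + 6)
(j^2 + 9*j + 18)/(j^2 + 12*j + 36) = (j + 3)/(j + 6)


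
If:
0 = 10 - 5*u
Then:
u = 2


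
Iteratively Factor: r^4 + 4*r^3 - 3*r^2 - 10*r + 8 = (r - 1)*(r^3 + 5*r^2 + 2*r - 8) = (r - 1)*(r + 4)*(r^2 + r - 2) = (r - 1)*(r + 2)*(r + 4)*(r - 1)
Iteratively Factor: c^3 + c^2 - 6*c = (c)*(c^2 + c - 6) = c*(c + 3)*(c - 2)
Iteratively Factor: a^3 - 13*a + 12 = (a + 4)*(a^2 - 4*a + 3) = (a - 1)*(a + 4)*(a - 3)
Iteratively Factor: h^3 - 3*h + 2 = (h - 1)*(h^2 + h - 2) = (h - 1)*(h + 2)*(h - 1)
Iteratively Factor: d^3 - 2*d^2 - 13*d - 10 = (d + 1)*(d^2 - 3*d - 10) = (d + 1)*(d + 2)*(d - 5)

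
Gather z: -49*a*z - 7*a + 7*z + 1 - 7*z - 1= -49*a*z - 7*a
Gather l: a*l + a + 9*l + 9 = a + l*(a + 9) + 9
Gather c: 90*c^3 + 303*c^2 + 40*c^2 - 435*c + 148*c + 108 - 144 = 90*c^3 + 343*c^2 - 287*c - 36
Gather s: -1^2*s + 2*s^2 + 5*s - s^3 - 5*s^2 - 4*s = -s^3 - 3*s^2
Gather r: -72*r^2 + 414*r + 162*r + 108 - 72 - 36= -72*r^2 + 576*r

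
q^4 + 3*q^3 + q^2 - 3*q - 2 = (q - 1)*(q + 1)^2*(q + 2)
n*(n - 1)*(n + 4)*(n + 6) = n^4 + 9*n^3 + 14*n^2 - 24*n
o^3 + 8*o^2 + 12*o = o*(o + 2)*(o + 6)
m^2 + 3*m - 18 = (m - 3)*(m + 6)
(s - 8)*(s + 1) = s^2 - 7*s - 8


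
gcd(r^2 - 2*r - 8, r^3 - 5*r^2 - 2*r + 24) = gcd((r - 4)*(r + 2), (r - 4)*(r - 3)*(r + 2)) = r^2 - 2*r - 8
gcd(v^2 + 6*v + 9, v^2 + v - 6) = v + 3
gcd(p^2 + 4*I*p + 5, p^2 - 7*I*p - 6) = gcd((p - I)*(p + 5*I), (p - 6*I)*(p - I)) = p - I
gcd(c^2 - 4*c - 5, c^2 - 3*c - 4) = c + 1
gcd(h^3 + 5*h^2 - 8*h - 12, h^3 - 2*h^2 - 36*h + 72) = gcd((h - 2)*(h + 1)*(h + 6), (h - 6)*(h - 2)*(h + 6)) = h^2 + 4*h - 12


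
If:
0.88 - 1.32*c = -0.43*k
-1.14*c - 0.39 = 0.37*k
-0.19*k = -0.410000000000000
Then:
No Solution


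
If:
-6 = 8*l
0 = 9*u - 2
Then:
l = -3/4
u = 2/9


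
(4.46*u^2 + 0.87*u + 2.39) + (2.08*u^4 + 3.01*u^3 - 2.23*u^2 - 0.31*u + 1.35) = 2.08*u^4 + 3.01*u^3 + 2.23*u^2 + 0.56*u + 3.74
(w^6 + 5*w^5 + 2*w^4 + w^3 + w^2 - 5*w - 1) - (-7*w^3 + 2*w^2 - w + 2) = w^6 + 5*w^5 + 2*w^4 + 8*w^3 - w^2 - 4*w - 3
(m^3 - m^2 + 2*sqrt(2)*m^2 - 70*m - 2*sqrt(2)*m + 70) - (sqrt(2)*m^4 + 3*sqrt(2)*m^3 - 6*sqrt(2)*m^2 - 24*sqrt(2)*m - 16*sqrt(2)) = -sqrt(2)*m^4 - 3*sqrt(2)*m^3 + m^3 - m^2 + 8*sqrt(2)*m^2 - 70*m + 22*sqrt(2)*m + 16*sqrt(2) + 70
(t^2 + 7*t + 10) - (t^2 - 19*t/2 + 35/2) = 33*t/2 - 15/2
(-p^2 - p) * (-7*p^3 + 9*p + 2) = 7*p^5 + 7*p^4 - 9*p^3 - 11*p^2 - 2*p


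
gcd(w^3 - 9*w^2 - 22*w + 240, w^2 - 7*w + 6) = w - 6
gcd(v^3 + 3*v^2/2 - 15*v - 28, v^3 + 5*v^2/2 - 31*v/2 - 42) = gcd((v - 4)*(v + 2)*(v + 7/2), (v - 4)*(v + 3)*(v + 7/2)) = v^2 - v/2 - 14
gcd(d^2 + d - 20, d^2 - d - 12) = d - 4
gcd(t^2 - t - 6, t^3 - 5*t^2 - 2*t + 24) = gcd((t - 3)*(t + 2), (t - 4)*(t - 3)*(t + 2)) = t^2 - t - 6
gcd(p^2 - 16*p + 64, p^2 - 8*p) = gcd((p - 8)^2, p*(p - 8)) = p - 8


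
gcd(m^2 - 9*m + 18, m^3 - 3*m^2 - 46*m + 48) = 1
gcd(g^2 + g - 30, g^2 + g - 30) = g^2 + g - 30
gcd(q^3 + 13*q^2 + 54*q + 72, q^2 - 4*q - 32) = q + 4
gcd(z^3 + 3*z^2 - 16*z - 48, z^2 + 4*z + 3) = z + 3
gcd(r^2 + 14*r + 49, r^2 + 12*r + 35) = r + 7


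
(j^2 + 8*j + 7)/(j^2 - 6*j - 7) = (j + 7)/(j - 7)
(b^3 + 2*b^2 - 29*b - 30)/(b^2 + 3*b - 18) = (b^2 - 4*b - 5)/(b - 3)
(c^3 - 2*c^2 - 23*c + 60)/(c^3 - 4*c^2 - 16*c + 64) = (c^2 + 2*c - 15)/(c^2 - 16)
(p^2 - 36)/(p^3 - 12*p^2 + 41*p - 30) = (p + 6)/(p^2 - 6*p + 5)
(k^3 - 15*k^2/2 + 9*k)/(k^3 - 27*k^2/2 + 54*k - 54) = k/(k - 6)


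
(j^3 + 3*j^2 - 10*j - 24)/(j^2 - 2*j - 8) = (j^2 + j - 12)/(j - 4)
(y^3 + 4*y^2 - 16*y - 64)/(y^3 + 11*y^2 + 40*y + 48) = (y - 4)/(y + 3)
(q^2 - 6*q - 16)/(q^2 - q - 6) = (q - 8)/(q - 3)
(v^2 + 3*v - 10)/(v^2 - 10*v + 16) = (v + 5)/(v - 8)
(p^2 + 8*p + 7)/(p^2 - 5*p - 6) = (p + 7)/(p - 6)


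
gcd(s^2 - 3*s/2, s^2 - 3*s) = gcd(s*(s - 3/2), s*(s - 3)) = s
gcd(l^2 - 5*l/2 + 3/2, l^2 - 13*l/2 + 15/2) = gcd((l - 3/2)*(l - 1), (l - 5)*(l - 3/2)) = l - 3/2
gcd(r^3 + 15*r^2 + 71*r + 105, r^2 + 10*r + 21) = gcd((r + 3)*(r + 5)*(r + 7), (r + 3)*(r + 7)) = r^2 + 10*r + 21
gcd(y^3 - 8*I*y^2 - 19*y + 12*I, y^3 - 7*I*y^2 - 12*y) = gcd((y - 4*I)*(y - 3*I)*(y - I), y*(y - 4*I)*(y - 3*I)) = y^2 - 7*I*y - 12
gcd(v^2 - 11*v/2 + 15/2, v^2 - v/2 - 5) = v - 5/2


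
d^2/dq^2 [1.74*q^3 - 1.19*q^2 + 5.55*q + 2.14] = 10.44*q - 2.38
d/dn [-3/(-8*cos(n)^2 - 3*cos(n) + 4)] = 3*(16*cos(n) + 3)*sin(n)/(3*cos(n) + 4*cos(2*n))^2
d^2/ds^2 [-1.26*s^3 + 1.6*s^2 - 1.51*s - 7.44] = 3.2 - 7.56*s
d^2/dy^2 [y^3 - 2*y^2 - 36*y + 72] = 6*y - 4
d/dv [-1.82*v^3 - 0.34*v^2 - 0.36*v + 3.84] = -5.46*v^2 - 0.68*v - 0.36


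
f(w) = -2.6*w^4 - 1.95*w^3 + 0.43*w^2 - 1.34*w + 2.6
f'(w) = -10.4*w^3 - 5.85*w^2 + 0.86*w - 1.34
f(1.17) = -6.37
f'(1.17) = -25.00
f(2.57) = -144.53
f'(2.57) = -214.30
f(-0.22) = 2.93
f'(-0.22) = -1.70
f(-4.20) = -648.76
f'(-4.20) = 662.37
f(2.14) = -71.94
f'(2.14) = -128.21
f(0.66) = 0.85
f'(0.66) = -6.31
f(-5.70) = -2359.23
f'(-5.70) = 1729.70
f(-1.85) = -11.56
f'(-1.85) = 42.90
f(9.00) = -18454.78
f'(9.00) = -8049.05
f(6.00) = -3780.76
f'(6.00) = -2453.18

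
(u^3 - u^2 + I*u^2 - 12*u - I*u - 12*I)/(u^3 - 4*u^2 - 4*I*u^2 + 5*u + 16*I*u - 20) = (u + 3)/(u - 5*I)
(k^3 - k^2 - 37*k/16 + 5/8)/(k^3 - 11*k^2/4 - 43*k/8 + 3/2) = (4*k^2 - 3*k - 10)/(2*(2*k^2 - 5*k - 12))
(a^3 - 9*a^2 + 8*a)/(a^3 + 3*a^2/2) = 2*(a^2 - 9*a + 8)/(a*(2*a + 3))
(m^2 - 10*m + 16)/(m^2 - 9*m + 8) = (m - 2)/(m - 1)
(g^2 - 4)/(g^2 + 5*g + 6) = (g - 2)/(g + 3)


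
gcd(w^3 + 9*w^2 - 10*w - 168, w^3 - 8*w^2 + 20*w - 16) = w - 4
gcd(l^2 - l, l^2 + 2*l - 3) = l - 1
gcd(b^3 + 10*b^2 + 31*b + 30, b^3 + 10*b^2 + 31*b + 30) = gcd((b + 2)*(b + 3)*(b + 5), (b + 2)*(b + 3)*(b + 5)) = b^3 + 10*b^2 + 31*b + 30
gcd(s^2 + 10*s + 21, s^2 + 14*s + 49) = s + 7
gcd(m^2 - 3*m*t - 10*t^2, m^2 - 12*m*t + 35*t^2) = -m + 5*t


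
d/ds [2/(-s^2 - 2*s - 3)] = 4*(s + 1)/(s^2 + 2*s + 3)^2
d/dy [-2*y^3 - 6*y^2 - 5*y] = -6*y^2 - 12*y - 5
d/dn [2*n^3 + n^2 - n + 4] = 6*n^2 + 2*n - 1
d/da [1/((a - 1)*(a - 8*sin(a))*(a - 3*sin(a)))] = ((a - 1)*(a - 8*sin(a))*(3*cos(a) - 1) + (a - 1)*(a - 3*sin(a))*(8*cos(a) - 1) - (a - 8*sin(a))*(a - 3*sin(a)))/((a - 1)^2*(a - 8*sin(a))^2*(a - 3*sin(a))^2)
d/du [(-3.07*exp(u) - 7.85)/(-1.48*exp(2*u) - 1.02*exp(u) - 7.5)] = (-4.5436*exp(2*u) - 23.236*exp(u) + 15.018)*exp(u)/(2.1904*exp(4*u) + 3.0192*exp(3*u) + 23.2404*exp(2*u) + 15.3*exp(u) + 56.25)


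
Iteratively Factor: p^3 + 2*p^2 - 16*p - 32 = (p + 4)*(p^2 - 2*p - 8) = (p - 4)*(p + 4)*(p + 2)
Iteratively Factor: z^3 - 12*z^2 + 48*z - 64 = (z - 4)*(z^2 - 8*z + 16) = (z - 4)^2*(z - 4)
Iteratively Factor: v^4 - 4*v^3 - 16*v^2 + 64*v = (v - 4)*(v^3 - 16*v) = v*(v - 4)*(v^2 - 16) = v*(v - 4)^2*(v + 4)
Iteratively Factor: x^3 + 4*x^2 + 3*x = (x)*(x^2 + 4*x + 3) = x*(x + 1)*(x + 3)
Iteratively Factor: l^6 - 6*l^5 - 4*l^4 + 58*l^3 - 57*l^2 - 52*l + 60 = (l - 2)*(l^5 - 4*l^4 - 12*l^3 + 34*l^2 + 11*l - 30) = (l - 2)^2*(l^4 - 2*l^3 - 16*l^2 + 2*l + 15) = (l - 2)^2*(l - 1)*(l^3 - l^2 - 17*l - 15) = (l - 2)^2*(l - 1)*(l + 3)*(l^2 - 4*l - 5) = (l - 5)*(l - 2)^2*(l - 1)*(l + 3)*(l + 1)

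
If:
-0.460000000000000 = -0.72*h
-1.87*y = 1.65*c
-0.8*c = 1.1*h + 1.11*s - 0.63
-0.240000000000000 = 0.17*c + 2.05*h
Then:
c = -9.12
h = 0.64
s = 6.50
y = 8.04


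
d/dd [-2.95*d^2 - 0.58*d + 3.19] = -5.9*d - 0.58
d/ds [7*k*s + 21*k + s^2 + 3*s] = 7*k + 2*s + 3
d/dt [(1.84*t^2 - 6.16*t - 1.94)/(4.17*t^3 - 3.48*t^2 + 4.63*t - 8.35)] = (-7.6728*t^4 + 51.3744*t^3 + 11.3518*t^2 - 44.2304*t + 60.4182)/(17.3889*t^6 - 29.0232*t^5 + 50.7246*t^4 - 101.8638*t^3 + 79.5529*t^2 - 77.321*t + 69.7225)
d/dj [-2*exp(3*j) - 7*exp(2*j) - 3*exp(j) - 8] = (-6*exp(2*j) - 14*exp(j) - 3)*exp(j)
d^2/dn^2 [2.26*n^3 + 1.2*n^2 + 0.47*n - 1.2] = 13.56*n + 2.4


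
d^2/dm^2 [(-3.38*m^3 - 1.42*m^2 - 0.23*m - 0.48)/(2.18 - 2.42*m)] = (39.589264*m^3 - 106.989168*m^2 + 96.378672*m + 21.545736)/(14.172488*m^3 - 38.300856*m^2 + 34.502424*m - 10.360232)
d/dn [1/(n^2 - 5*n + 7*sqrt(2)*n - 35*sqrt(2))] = (-2*n - 7*sqrt(2) + 5)/(n^2 - 5*n + 7*sqrt(2)*n - 35*sqrt(2))^2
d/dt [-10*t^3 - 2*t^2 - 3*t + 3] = -30*t^2 - 4*t - 3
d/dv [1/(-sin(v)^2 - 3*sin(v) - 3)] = (2*sin(v) + 3)*cos(v)/(sin(v)^2 + 3*sin(v) + 3)^2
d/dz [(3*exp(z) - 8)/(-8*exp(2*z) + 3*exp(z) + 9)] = (24*exp(2*z) - 128*exp(z) + 51)*exp(z)/(64*exp(4*z) - 48*exp(3*z) - 135*exp(2*z) + 54*exp(z) + 81)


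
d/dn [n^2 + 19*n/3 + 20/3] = 2*n + 19/3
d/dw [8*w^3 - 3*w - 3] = 24*w^2 - 3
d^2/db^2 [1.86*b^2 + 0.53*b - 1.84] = 3.72000000000000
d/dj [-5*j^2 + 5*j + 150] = 5 - 10*j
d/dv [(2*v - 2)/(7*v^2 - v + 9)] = 2*(7*v^2 - v - (v - 1)*(14*v - 1) + 9)/(7*v^2 - v + 9)^2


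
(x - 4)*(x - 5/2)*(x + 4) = x^3 - 5*x^2/2 - 16*x + 40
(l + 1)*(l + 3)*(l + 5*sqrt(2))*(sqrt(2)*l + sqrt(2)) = sqrt(2)*l^4 + 5*sqrt(2)*l^3 + 10*l^3 + 7*sqrt(2)*l^2 + 50*l^2 + 3*sqrt(2)*l + 70*l + 30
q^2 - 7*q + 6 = (q - 6)*(q - 1)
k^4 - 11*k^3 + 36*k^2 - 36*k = k*(k - 6)*(k - 3)*(k - 2)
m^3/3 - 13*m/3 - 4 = (m/3 + 1)*(m - 4)*(m + 1)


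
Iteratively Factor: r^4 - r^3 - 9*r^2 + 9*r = (r + 3)*(r^3 - 4*r^2 + 3*r) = (r - 1)*(r + 3)*(r^2 - 3*r) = (r - 3)*(r - 1)*(r + 3)*(r)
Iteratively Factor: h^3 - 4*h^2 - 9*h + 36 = (h - 3)*(h^2 - h - 12) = (h - 4)*(h - 3)*(h + 3)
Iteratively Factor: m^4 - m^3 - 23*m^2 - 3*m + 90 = (m - 2)*(m^3 + m^2 - 21*m - 45) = (m - 5)*(m - 2)*(m^2 + 6*m + 9) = (m - 5)*(m - 2)*(m + 3)*(m + 3)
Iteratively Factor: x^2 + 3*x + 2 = (x + 2)*(x + 1)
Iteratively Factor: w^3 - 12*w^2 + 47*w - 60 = (w - 4)*(w^2 - 8*w + 15) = (w - 4)*(w - 3)*(w - 5)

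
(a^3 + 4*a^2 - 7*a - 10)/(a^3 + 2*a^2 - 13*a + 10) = (a + 1)/(a - 1)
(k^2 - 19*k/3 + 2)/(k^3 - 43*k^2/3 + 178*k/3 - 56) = (3*k - 1)/(3*k^2 - 25*k + 28)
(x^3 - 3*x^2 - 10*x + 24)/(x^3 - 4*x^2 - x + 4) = (x^2 + x - 6)/(x^2 - 1)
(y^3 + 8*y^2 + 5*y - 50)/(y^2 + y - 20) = (y^2 + 3*y - 10)/(y - 4)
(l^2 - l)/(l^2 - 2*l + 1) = l/(l - 1)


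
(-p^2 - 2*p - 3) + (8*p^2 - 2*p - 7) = 7*p^2 - 4*p - 10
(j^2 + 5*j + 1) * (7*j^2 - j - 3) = 7*j^4 + 34*j^3 - j^2 - 16*j - 3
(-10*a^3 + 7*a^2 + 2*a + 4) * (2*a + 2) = -20*a^4 - 6*a^3 + 18*a^2 + 12*a + 8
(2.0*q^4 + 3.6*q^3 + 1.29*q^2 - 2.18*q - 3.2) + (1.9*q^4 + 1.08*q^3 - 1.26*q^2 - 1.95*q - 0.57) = 3.9*q^4 + 4.68*q^3 + 0.03*q^2 - 4.13*q - 3.77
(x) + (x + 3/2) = 2*x + 3/2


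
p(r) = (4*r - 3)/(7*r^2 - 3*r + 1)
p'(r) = (3 - 14*r)*(4*r - 3)/(7*r^2 - 3*r + 1)^2 + 4/(7*r^2 - 3*r + 1)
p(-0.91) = -0.70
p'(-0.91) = -0.73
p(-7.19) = -0.08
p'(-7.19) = -0.01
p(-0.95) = -0.67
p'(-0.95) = -0.68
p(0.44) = -1.20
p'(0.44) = 7.52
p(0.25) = -2.91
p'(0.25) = 7.93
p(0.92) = 0.16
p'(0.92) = 0.57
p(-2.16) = -0.29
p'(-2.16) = -0.14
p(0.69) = -0.11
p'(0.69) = 2.08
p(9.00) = 0.06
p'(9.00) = -0.00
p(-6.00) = -0.10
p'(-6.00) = -0.02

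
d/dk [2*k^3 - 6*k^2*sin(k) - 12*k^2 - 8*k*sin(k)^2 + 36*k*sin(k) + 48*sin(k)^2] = -6*k^2*cos(k) + 6*k^2 - 12*k*sin(k) - 8*k*sin(2*k) + 36*k*cos(k) - 24*k - 8*sin(k)^2 + 36*sin(k) + 48*sin(2*k)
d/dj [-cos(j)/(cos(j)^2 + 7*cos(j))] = -sin(j)/(cos(j) + 7)^2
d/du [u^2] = 2*u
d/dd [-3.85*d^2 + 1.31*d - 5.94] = 1.31 - 7.7*d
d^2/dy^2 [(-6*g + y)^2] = 2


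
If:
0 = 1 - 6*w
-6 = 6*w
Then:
No Solution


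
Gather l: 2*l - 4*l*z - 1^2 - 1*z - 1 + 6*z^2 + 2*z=l*(2 - 4*z) + 6*z^2 + z - 2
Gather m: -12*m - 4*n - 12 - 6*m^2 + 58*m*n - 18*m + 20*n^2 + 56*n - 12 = -6*m^2 + m*(58*n - 30) + 20*n^2 + 52*n - 24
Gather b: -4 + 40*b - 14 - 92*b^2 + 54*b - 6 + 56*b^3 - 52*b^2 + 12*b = 56*b^3 - 144*b^2 + 106*b - 24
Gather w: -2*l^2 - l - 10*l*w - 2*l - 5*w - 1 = -2*l^2 - 3*l + w*(-10*l - 5) - 1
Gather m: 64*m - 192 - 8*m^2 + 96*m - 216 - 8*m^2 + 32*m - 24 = -16*m^2 + 192*m - 432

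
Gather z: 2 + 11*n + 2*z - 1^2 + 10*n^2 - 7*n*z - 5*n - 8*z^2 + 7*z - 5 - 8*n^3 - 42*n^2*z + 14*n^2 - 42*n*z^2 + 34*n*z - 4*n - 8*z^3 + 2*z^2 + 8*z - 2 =-8*n^3 + 24*n^2 + 2*n - 8*z^3 + z^2*(-42*n - 6) + z*(-42*n^2 + 27*n + 17) - 6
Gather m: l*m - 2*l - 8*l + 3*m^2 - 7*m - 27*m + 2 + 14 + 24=-10*l + 3*m^2 + m*(l - 34) + 40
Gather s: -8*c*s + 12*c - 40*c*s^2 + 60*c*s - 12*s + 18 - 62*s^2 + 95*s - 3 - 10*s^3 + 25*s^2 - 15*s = 12*c - 10*s^3 + s^2*(-40*c - 37) + s*(52*c + 68) + 15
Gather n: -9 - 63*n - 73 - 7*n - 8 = -70*n - 90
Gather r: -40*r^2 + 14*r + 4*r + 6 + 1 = -40*r^2 + 18*r + 7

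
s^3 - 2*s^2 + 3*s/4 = s*(s - 3/2)*(s - 1/2)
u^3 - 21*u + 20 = (u - 4)*(u - 1)*(u + 5)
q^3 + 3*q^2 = q^2*(q + 3)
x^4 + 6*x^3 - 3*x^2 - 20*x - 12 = (x - 2)*(x + 1)^2*(x + 6)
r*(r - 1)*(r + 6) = r^3 + 5*r^2 - 6*r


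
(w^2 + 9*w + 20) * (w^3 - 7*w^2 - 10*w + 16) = w^5 + 2*w^4 - 53*w^3 - 214*w^2 - 56*w + 320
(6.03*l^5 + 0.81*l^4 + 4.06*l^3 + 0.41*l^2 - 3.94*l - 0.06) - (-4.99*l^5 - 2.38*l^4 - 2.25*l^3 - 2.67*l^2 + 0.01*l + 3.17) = 11.02*l^5 + 3.19*l^4 + 6.31*l^3 + 3.08*l^2 - 3.95*l - 3.23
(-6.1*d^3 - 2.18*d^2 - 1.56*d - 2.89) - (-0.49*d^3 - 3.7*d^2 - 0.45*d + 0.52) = -5.61*d^3 + 1.52*d^2 - 1.11*d - 3.41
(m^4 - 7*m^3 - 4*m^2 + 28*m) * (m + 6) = m^5 - m^4 - 46*m^3 + 4*m^2 + 168*m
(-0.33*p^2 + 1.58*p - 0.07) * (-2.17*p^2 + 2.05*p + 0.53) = 0.7161*p^4 - 4.1051*p^3 + 3.216*p^2 + 0.6939*p - 0.0371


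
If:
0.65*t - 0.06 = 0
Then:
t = 0.09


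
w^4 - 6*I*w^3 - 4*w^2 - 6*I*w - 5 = (w - 5*I)*(w - I)^2*(w + I)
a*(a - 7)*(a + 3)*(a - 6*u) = a^4 - 6*a^3*u - 4*a^3 + 24*a^2*u - 21*a^2 + 126*a*u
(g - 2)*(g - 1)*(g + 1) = g^3 - 2*g^2 - g + 2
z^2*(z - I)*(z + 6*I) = z^4 + 5*I*z^3 + 6*z^2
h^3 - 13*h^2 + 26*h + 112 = (h - 8)*(h - 7)*(h + 2)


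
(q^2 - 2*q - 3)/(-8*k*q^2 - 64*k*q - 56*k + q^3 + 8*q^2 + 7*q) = (q - 3)/(-8*k*q - 56*k + q^2 + 7*q)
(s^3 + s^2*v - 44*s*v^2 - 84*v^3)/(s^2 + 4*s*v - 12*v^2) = (s^2 - 5*s*v - 14*v^2)/(s - 2*v)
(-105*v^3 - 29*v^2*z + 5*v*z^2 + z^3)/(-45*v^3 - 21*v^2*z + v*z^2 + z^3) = (7*v + z)/(3*v + z)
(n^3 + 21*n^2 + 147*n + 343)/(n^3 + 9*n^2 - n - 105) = (n^2 + 14*n + 49)/(n^2 + 2*n - 15)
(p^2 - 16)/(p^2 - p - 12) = (p + 4)/(p + 3)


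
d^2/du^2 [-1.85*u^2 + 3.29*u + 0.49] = -3.70000000000000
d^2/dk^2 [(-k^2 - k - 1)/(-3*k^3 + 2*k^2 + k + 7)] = 2*(9*k^6 + 27*k^5 + 45*k^4 + 104*k^3 + 87*k^2 + 27*k + 29)/(27*k^9 - 54*k^8 + 9*k^7 - 161*k^6 + 249*k^5 + 36*k^4 + 356*k^3 - 315*k^2 - 147*k - 343)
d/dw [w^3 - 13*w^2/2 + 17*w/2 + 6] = 3*w^2 - 13*w + 17/2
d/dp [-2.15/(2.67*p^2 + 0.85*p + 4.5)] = (11.481*p + 1.8275)/(2.67*p^2 + 0.85*p + 4.5)^2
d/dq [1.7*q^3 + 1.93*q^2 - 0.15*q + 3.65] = 5.1*q^2 + 3.86*q - 0.15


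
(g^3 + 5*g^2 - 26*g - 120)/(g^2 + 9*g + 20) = (g^2 + g - 30)/(g + 5)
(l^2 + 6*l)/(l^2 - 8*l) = (l + 6)/(l - 8)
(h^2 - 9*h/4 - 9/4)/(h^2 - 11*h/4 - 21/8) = 2*(h - 3)/(2*h - 7)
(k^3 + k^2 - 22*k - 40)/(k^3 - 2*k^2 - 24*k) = (k^2 - 3*k - 10)/(k*(k - 6))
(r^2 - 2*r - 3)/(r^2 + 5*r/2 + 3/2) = 2*(r - 3)/(2*r + 3)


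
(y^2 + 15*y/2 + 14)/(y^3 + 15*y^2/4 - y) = 2*(2*y + 7)/(y*(4*y - 1))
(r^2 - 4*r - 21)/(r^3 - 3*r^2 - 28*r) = (r + 3)/(r*(r + 4))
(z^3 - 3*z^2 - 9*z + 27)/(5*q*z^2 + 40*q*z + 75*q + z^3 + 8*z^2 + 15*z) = (z^2 - 6*z + 9)/(5*q*z + 25*q + z^2 + 5*z)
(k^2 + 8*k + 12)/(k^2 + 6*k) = (k + 2)/k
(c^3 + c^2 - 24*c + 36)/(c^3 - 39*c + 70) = (c^2 + 3*c - 18)/(c^2 + 2*c - 35)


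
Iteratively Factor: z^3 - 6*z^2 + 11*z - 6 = (z - 2)*(z^2 - 4*z + 3) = (z - 2)*(z - 1)*(z - 3)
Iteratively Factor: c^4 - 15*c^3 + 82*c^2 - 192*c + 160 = (c - 4)*(c^3 - 11*c^2 + 38*c - 40) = (c - 4)^2*(c^2 - 7*c + 10) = (c - 5)*(c - 4)^2*(c - 2)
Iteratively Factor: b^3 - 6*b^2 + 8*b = (b)*(b^2 - 6*b + 8) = b*(b - 2)*(b - 4)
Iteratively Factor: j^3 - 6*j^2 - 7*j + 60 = (j - 4)*(j^2 - 2*j - 15) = (j - 4)*(j + 3)*(j - 5)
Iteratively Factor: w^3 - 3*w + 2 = (w - 1)*(w^2 + w - 2) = (w - 1)*(w + 2)*(w - 1)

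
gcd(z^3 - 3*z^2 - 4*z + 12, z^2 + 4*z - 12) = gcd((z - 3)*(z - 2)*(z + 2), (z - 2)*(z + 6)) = z - 2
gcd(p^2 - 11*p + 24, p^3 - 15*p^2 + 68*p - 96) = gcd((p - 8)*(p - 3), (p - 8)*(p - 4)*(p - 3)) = p^2 - 11*p + 24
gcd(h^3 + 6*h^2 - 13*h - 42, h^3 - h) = 1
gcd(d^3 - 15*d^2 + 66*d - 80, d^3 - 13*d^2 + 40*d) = d^2 - 13*d + 40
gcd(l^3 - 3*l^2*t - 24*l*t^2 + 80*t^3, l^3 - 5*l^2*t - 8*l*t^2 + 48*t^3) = l^2 - 8*l*t + 16*t^2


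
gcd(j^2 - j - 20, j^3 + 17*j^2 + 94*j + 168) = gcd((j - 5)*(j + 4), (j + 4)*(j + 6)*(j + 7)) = j + 4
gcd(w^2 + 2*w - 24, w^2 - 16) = w - 4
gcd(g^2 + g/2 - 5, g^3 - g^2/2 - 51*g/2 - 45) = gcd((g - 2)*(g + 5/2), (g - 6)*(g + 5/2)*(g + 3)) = g + 5/2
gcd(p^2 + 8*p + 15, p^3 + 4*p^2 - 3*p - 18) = p + 3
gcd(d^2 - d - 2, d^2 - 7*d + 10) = d - 2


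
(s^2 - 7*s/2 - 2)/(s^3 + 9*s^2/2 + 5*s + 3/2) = (s - 4)/(s^2 + 4*s + 3)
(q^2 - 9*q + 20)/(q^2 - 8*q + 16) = (q - 5)/(q - 4)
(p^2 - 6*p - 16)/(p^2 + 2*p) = (p - 8)/p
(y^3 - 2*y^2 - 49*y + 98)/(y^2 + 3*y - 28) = (y^2 - 9*y + 14)/(y - 4)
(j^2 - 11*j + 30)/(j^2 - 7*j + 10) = (j - 6)/(j - 2)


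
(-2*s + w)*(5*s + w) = -10*s^2 + 3*s*w + w^2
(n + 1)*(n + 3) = n^2 + 4*n + 3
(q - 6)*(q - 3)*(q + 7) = q^3 - 2*q^2 - 45*q + 126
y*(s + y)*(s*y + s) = s^2*y^2 + s^2*y + s*y^3 + s*y^2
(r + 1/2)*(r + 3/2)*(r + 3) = r^3 + 5*r^2 + 27*r/4 + 9/4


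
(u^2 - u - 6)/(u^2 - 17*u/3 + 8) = 3*(u + 2)/(3*u - 8)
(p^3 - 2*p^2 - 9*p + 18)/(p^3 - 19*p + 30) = (p + 3)/(p + 5)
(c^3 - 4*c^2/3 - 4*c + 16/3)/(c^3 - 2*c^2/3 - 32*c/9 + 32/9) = 3*(c - 2)/(3*c - 4)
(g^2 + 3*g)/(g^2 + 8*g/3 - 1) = 3*g/(3*g - 1)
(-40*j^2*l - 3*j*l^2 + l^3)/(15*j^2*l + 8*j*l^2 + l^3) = (-8*j + l)/(3*j + l)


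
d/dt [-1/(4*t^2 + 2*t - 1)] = 2*(4*t + 1)/(4*t^2 + 2*t - 1)^2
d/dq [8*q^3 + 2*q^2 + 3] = 4*q*(6*q + 1)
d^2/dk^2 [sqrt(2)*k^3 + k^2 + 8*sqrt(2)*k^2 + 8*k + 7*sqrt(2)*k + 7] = 6*sqrt(2)*k + 2 + 16*sqrt(2)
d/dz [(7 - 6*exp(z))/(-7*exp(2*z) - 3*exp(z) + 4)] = (-42*exp(2*z) + 98*exp(z) - 3)*exp(z)/(49*exp(4*z) + 42*exp(3*z) - 47*exp(2*z) - 24*exp(z) + 16)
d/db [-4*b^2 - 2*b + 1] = -8*b - 2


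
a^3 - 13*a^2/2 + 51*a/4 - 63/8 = (a - 7/2)*(a - 3/2)^2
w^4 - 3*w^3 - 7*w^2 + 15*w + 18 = (w - 3)^2*(w + 1)*(w + 2)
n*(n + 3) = n^2 + 3*n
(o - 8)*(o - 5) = o^2 - 13*o + 40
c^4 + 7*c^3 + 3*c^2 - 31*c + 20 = (c - 1)^2*(c + 4)*(c + 5)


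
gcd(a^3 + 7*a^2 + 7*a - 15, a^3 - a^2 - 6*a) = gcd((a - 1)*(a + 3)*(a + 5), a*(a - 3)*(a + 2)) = 1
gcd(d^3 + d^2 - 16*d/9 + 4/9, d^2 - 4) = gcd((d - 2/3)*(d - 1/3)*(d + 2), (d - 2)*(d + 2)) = d + 2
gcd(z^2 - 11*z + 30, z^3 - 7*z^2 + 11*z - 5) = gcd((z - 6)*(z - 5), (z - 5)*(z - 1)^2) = z - 5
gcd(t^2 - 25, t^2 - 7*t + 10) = t - 5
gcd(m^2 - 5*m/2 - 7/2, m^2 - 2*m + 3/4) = 1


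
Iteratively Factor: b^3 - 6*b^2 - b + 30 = (b + 2)*(b^2 - 8*b + 15) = (b - 5)*(b + 2)*(b - 3)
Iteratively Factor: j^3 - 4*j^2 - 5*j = (j - 5)*(j^2 + j) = (j - 5)*(j + 1)*(j)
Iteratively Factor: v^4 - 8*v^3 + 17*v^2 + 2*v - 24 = (v - 2)*(v^3 - 6*v^2 + 5*v + 12) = (v - 3)*(v - 2)*(v^2 - 3*v - 4) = (v - 4)*(v - 3)*(v - 2)*(v + 1)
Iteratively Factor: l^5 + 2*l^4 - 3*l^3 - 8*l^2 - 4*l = (l - 2)*(l^4 + 4*l^3 + 5*l^2 + 2*l) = l*(l - 2)*(l^3 + 4*l^2 + 5*l + 2) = l*(l - 2)*(l + 2)*(l^2 + 2*l + 1) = l*(l - 2)*(l + 1)*(l + 2)*(l + 1)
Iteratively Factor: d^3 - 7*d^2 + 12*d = (d)*(d^2 - 7*d + 12) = d*(d - 3)*(d - 4)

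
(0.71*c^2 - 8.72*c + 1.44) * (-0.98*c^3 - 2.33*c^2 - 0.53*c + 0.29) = -0.6958*c^5 + 6.8913*c^4 + 18.5301*c^3 + 1.4723*c^2 - 3.292*c + 0.4176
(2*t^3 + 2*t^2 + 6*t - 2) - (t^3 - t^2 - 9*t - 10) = t^3 + 3*t^2 + 15*t + 8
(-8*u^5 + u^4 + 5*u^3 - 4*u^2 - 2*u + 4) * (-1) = 8*u^5 - u^4 - 5*u^3 + 4*u^2 + 2*u - 4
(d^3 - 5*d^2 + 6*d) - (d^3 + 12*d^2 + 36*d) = -17*d^2 - 30*d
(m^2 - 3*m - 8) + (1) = m^2 - 3*m - 7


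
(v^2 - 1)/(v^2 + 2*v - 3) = (v + 1)/(v + 3)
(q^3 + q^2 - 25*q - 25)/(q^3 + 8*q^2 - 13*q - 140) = (q^2 - 4*q - 5)/(q^2 + 3*q - 28)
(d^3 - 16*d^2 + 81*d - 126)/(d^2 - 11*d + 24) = (d^2 - 13*d + 42)/(d - 8)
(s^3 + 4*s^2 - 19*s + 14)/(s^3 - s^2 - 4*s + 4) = (s + 7)/(s + 2)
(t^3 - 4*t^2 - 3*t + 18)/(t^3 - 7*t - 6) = (t - 3)/(t + 1)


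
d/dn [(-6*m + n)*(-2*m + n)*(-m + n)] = 20*m^2 - 18*m*n + 3*n^2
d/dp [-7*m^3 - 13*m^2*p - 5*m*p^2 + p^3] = -13*m^2 - 10*m*p + 3*p^2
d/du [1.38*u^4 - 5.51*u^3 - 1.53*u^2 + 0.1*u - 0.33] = 5.52*u^3 - 16.53*u^2 - 3.06*u + 0.1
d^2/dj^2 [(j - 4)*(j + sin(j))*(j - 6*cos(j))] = -j^2*sin(j) + 6*j^2*cos(j) + 28*j*sin(j) + 12*j*sin(2*j) - 20*j*cos(j) + 6*j - 46*sin(j) - 48*sin(2*j) - 20*cos(j) - 12*cos(2*j) - 8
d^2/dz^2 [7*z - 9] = 0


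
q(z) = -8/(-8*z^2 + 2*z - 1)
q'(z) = -8*(16*z - 2)/(-8*z^2 + 2*z - 1)^2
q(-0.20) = 4.65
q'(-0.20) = 14.06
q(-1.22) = 0.52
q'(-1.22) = 0.73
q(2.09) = 0.25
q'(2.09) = -0.25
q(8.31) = 0.01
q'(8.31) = -0.00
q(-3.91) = 0.06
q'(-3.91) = 0.03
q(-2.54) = 0.14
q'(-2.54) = 0.10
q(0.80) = 1.77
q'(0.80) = -4.23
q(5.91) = 0.03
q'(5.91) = -0.01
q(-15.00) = 0.00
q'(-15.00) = 0.00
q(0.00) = 8.00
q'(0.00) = 16.00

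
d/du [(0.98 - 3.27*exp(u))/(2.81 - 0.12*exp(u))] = -9.0711*exp(u)/(0.12*exp(u) - 2.81)^2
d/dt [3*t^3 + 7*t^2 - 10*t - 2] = 9*t^2 + 14*t - 10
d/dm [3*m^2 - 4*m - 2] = 6*m - 4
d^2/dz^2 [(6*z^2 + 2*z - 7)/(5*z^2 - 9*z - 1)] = 2*(320*z^3 - 435*z^2 + 975*z - 614)/(125*z^6 - 675*z^5 + 1140*z^4 - 459*z^3 - 228*z^2 - 27*z - 1)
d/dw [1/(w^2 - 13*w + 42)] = (13 - 2*w)/(w^2 - 13*w + 42)^2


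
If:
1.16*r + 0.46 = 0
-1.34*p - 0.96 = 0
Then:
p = -0.72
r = -0.40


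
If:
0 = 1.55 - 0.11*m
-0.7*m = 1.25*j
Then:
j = -7.89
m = 14.09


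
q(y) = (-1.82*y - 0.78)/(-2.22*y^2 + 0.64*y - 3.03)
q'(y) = (-1.82*y - 0.78)*(4.44*y - 0.64)/(-2.22*y^2 + 0.64*y - 3.03)^2 - 1.82/(-2.22*y^2 + 0.64*y - 3.03)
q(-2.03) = -0.22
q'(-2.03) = -0.02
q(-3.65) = -0.17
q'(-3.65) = -0.03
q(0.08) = 0.31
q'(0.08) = 0.64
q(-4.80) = -0.14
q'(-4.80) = -0.02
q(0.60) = 0.54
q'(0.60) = 0.21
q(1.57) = 0.49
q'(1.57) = -0.17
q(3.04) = 0.29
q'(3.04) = -0.09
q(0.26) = 0.42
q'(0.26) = 0.53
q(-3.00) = -0.19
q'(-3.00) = -0.03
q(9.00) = 0.10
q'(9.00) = -0.01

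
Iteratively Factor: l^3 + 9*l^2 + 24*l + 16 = (l + 4)*(l^2 + 5*l + 4) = (l + 4)^2*(l + 1)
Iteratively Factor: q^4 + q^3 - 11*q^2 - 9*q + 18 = (q - 1)*(q^3 + 2*q^2 - 9*q - 18) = (q - 1)*(q + 3)*(q^2 - q - 6) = (q - 3)*(q - 1)*(q + 3)*(q + 2)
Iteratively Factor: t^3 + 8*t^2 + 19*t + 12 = (t + 4)*(t^2 + 4*t + 3) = (t + 1)*(t + 4)*(t + 3)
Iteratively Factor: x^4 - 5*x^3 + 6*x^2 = (x)*(x^3 - 5*x^2 + 6*x) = x*(x - 2)*(x^2 - 3*x) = x*(x - 3)*(x - 2)*(x)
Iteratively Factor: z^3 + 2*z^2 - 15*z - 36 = (z + 3)*(z^2 - z - 12) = (z - 4)*(z + 3)*(z + 3)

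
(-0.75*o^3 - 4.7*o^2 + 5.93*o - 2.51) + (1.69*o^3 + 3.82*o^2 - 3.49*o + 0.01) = 0.94*o^3 - 0.88*o^2 + 2.44*o - 2.5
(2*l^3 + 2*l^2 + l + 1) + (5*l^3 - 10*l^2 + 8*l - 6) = 7*l^3 - 8*l^2 + 9*l - 5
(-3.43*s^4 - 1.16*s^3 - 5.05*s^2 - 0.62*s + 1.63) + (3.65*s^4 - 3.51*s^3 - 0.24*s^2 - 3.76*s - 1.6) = 0.22*s^4 - 4.67*s^3 - 5.29*s^2 - 4.38*s + 0.0299999999999998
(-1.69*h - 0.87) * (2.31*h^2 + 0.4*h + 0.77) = -3.9039*h^3 - 2.6857*h^2 - 1.6493*h - 0.6699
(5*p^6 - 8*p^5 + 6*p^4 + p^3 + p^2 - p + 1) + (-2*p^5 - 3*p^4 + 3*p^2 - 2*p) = 5*p^6 - 10*p^5 + 3*p^4 + p^3 + 4*p^2 - 3*p + 1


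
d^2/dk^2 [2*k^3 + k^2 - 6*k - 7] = 12*k + 2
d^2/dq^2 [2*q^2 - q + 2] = 4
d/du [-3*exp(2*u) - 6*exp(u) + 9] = -6*(exp(u) + 1)*exp(u)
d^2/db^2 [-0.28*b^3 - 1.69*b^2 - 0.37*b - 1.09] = -1.68*b - 3.38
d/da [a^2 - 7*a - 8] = 2*a - 7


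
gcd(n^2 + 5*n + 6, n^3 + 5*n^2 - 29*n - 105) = n + 3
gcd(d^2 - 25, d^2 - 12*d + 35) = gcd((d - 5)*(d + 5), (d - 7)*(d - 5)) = d - 5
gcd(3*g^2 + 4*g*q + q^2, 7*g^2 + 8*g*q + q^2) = g + q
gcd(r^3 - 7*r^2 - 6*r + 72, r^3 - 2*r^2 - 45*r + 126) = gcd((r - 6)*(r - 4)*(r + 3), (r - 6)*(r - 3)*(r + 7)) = r - 6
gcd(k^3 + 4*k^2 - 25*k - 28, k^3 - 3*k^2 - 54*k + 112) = k + 7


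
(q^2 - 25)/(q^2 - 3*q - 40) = (q - 5)/(q - 8)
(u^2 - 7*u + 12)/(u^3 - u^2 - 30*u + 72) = 1/(u + 6)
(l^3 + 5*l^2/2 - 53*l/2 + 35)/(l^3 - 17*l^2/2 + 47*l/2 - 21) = (2*l^2 + 9*l - 35)/(2*l^2 - 13*l + 21)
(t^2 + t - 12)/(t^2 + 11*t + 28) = (t - 3)/(t + 7)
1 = 1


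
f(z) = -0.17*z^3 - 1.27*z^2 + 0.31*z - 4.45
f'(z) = -0.51*z^2 - 2.54*z + 0.31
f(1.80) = -9.00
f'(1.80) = -5.91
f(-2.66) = -11.06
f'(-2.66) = 3.46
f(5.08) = -57.94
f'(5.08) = -25.75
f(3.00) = -19.54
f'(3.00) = -11.90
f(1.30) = -6.57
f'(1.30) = -3.85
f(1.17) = -6.10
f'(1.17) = -3.36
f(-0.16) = -4.53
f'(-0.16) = 0.70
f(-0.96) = -5.77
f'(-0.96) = 2.28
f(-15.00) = 278.90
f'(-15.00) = -76.34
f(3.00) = -19.54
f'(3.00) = -11.90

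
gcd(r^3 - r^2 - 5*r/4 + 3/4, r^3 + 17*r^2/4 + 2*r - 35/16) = r - 1/2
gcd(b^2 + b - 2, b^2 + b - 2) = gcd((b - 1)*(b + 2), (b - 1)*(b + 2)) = b^2 + b - 2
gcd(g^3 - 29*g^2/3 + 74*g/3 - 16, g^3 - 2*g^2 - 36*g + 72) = g - 6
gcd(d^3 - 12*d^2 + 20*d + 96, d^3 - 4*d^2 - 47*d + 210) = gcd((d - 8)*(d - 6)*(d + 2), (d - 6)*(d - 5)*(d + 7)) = d - 6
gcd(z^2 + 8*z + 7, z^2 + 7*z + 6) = z + 1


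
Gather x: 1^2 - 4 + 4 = 1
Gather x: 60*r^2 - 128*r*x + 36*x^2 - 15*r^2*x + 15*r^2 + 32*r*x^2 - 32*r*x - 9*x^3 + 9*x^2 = 75*r^2 - 9*x^3 + x^2*(32*r + 45) + x*(-15*r^2 - 160*r)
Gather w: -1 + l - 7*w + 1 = l - 7*w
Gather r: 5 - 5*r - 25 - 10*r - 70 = -15*r - 90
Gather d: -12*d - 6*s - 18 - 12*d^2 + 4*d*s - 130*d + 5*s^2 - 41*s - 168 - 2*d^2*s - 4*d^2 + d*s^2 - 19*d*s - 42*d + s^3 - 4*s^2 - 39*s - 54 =d^2*(-2*s - 16) + d*(s^2 - 15*s - 184) + s^3 + s^2 - 86*s - 240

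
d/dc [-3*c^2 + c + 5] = 1 - 6*c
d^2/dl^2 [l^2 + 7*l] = 2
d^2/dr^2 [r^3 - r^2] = 6*r - 2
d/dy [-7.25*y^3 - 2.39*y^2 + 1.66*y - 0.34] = -21.75*y^2 - 4.78*y + 1.66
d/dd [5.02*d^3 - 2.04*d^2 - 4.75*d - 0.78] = 15.06*d^2 - 4.08*d - 4.75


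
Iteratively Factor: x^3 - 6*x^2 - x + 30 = (x + 2)*(x^2 - 8*x + 15) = (x - 5)*(x + 2)*(x - 3)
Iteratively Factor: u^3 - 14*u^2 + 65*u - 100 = (u - 5)*(u^2 - 9*u + 20) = (u - 5)^2*(u - 4)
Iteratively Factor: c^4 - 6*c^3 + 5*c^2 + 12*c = (c - 4)*(c^3 - 2*c^2 - 3*c) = c*(c - 4)*(c^2 - 2*c - 3) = c*(c - 4)*(c - 3)*(c + 1)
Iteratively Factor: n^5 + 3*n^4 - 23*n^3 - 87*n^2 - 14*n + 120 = (n + 4)*(n^4 - n^3 - 19*n^2 - 11*n + 30) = (n + 2)*(n + 4)*(n^3 - 3*n^2 - 13*n + 15) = (n + 2)*(n + 3)*(n + 4)*(n^2 - 6*n + 5) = (n - 5)*(n + 2)*(n + 3)*(n + 4)*(n - 1)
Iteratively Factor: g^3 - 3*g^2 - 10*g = (g - 5)*(g^2 + 2*g) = (g - 5)*(g + 2)*(g)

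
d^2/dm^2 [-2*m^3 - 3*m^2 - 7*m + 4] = -12*m - 6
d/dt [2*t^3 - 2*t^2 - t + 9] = 6*t^2 - 4*t - 1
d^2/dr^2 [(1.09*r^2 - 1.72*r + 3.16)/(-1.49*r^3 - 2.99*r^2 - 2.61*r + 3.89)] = (-4.839818*r^6 + 22.911432*r^5 - 12.776154*r^4 - 279.309712*r^3 - 199.67373*r^2 - 137.823048*r - 114.623026)/(3.307949*r^9 + 19.914297*r^8 + 57.34563*r^7 + 70.589198*r^6 - 3.53096400000002*r^5 - 133.993356*r^4 - 96.722958*r^3 + 56.23773*r^2 + 118.484343*r - 58.863869)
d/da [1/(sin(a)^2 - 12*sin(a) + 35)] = 2*(6 - sin(a))*cos(a)/(sin(a)^2 - 12*sin(a) + 35)^2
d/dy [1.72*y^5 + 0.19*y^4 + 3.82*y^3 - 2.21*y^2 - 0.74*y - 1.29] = 8.6*y^4 + 0.76*y^3 + 11.46*y^2 - 4.42*y - 0.74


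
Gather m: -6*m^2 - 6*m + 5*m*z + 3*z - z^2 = -6*m^2 + m*(5*z - 6) - z^2 + 3*z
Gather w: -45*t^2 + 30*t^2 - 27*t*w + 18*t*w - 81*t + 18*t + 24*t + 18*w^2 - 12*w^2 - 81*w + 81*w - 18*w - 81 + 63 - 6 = -15*t^2 - 39*t + 6*w^2 + w*(-9*t - 18) - 24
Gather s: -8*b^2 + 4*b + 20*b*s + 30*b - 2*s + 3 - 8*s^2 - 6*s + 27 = -8*b^2 + 34*b - 8*s^2 + s*(20*b - 8) + 30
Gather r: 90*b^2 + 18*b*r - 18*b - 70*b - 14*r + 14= 90*b^2 - 88*b + r*(18*b - 14) + 14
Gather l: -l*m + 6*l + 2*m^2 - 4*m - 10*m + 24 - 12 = l*(6 - m) + 2*m^2 - 14*m + 12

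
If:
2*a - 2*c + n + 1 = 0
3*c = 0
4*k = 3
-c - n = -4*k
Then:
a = -2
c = 0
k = 3/4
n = 3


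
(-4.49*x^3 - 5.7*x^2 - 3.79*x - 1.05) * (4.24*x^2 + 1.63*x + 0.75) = -19.0376*x^5 - 31.4867*x^4 - 28.7281*x^3 - 14.9047*x^2 - 4.554*x - 0.7875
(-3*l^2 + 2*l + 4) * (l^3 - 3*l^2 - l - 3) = -3*l^5 + 11*l^4 + l^3 - 5*l^2 - 10*l - 12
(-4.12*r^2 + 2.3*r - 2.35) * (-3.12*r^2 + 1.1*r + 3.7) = 12.8544*r^4 - 11.708*r^3 - 5.382*r^2 + 5.925*r - 8.695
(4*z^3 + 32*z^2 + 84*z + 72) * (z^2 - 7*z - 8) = 4*z^5 + 4*z^4 - 172*z^3 - 772*z^2 - 1176*z - 576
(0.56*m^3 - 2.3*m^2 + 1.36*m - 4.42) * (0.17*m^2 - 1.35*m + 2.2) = 0.0952*m^5 - 1.147*m^4 + 4.5682*m^3 - 7.6474*m^2 + 8.959*m - 9.724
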